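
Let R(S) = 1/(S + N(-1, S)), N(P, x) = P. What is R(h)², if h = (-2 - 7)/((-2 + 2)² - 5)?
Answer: 25/16 ≈ 1.5625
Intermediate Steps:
h = 9/5 (h = -9/(0² - 5) = -9/(0 - 5) = -9/(-5) = -9*(-⅕) = 9/5 ≈ 1.8000)
R(S) = 1/(-1 + S) (R(S) = 1/(S - 1) = 1/(-1 + S))
R(h)² = (1/(-1 + 9/5))² = (1/(⅘))² = (5/4)² = 25/16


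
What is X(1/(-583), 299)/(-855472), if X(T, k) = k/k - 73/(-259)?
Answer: -83/55391812 ≈ -1.4984e-6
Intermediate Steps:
X(T, k) = 332/259 (X(T, k) = 1 - 73*(-1/259) = 1 + 73/259 = 332/259)
X(1/(-583), 299)/(-855472) = (332/259)/(-855472) = (332/259)*(-1/855472) = -83/55391812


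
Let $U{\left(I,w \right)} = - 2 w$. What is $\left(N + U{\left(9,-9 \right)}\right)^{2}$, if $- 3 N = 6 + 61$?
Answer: $\frac{169}{9} \approx 18.778$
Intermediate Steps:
$N = - \frac{67}{3}$ ($N = - \frac{6 + 61}{3} = \left(- \frac{1}{3}\right) 67 = - \frac{67}{3} \approx -22.333$)
$\left(N + U{\left(9,-9 \right)}\right)^{2} = \left(- \frac{67}{3} - -18\right)^{2} = \left(- \frac{67}{3} + 18\right)^{2} = \left(- \frac{13}{3}\right)^{2} = \frac{169}{9}$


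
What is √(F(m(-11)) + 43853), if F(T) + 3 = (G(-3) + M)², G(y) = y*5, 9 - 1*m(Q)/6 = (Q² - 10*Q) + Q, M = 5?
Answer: 5*√1758 ≈ 209.64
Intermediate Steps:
m(Q) = 54 - 6*Q² + 54*Q (m(Q) = 54 - 6*((Q² - 10*Q) + Q) = 54 - 6*(Q² - 9*Q) = 54 + (-6*Q² + 54*Q) = 54 - 6*Q² + 54*Q)
G(y) = 5*y
F(T) = 97 (F(T) = -3 + (5*(-3) + 5)² = -3 + (-15 + 5)² = -3 + (-10)² = -3 + 100 = 97)
√(F(m(-11)) + 43853) = √(97 + 43853) = √43950 = 5*√1758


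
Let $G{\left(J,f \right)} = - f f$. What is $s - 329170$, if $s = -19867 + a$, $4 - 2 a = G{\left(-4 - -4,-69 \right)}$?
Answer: $- \frac{693309}{2} \approx -3.4665 \cdot 10^{5}$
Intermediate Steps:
$G{\left(J,f \right)} = - f^{2}$
$a = \frac{4765}{2}$ ($a = 2 - \frac{\left(-1\right) \left(-69\right)^{2}}{2} = 2 - \frac{\left(-1\right) 4761}{2} = 2 - - \frac{4761}{2} = 2 + \frac{4761}{2} = \frac{4765}{2} \approx 2382.5$)
$s = - \frac{34969}{2}$ ($s = -19867 + \frac{4765}{2} = - \frac{34969}{2} \approx -17485.0$)
$s - 329170 = - \frac{34969}{2} - 329170 = - \frac{693309}{2}$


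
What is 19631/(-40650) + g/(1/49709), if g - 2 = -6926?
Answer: -13991124985031/40650 ≈ -3.4418e+8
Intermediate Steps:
g = -6924 (g = 2 - 6926 = -6924)
19631/(-40650) + g/(1/49709) = 19631/(-40650) - 6924/(1/49709) = 19631*(-1/40650) - 6924/1/49709 = -19631/40650 - 6924*49709 = -19631/40650 - 344185116 = -13991124985031/40650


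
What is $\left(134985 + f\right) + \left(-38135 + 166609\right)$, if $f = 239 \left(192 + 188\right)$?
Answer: $354279$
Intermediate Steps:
$f = 90820$ ($f = 239 \cdot 380 = 90820$)
$\left(134985 + f\right) + \left(-38135 + 166609\right) = \left(134985 + 90820\right) + \left(-38135 + 166609\right) = 225805 + 128474 = 354279$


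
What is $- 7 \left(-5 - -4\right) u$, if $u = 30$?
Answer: $210$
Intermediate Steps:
$- 7 \left(-5 - -4\right) u = - 7 \left(-5 - -4\right) 30 = - 7 \left(-5 + 4\right) 30 = \left(-7\right) \left(-1\right) 30 = 7 \cdot 30 = 210$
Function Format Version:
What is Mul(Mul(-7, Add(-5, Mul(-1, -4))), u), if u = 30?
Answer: 210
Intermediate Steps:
Mul(Mul(-7, Add(-5, Mul(-1, -4))), u) = Mul(Mul(-7, Add(-5, Mul(-1, -4))), 30) = Mul(Mul(-7, Add(-5, 4)), 30) = Mul(Mul(-7, -1), 30) = Mul(7, 30) = 210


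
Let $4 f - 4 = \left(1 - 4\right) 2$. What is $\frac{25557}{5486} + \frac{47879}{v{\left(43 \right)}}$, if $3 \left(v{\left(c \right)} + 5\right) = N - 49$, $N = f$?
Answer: $- \frac{524229437}{235898} \approx -2222.3$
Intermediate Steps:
$f = - \frac{1}{2}$ ($f = 1 + \frac{\left(1 - 4\right) 2}{4} = 1 + \frac{\left(-3\right) 2}{4} = 1 + \frac{1}{4} \left(-6\right) = 1 - \frac{3}{2} = - \frac{1}{2} \approx -0.5$)
$N = - \frac{1}{2} \approx -0.5$
$v{\left(c \right)} = - \frac{43}{2}$ ($v{\left(c \right)} = -5 + \frac{- \frac{1}{2} - 49}{3} = -5 + \frac{1}{3} \left(- \frac{99}{2}\right) = -5 - \frac{33}{2} = - \frac{43}{2}$)
$\frac{25557}{5486} + \frac{47879}{v{\left(43 \right)}} = \frac{25557}{5486} + \frac{47879}{- \frac{43}{2}} = 25557 \cdot \frac{1}{5486} + 47879 \left(- \frac{2}{43}\right) = \frac{25557}{5486} - \frac{95758}{43} = - \frac{524229437}{235898}$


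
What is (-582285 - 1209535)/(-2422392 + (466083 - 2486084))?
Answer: 1791820/4442393 ≈ 0.40335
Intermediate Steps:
(-582285 - 1209535)/(-2422392 + (466083 - 2486084)) = -1791820/(-2422392 - 2020001) = -1791820/(-4442393) = -1791820*(-1/4442393) = 1791820/4442393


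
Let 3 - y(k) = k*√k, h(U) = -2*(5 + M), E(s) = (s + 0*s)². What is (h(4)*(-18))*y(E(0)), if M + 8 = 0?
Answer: -324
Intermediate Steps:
M = -8 (M = -8 + 0 = -8)
E(s) = s² (E(s) = (s + 0)² = s²)
h(U) = 6 (h(U) = -2*(5 - 8) = -2*(-3) = 6)
y(k) = 3 - k^(3/2) (y(k) = 3 - k*√k = 3 - k^(3/2))
(h(4)*(-18))*y(E(0)) = (6*(-18))*(3 - (0²)^(3/2)) = -108*(3 - 0^(3/2)) = -108*(3 - 1*0) = -108*(3 + 0) = -108*3 = -324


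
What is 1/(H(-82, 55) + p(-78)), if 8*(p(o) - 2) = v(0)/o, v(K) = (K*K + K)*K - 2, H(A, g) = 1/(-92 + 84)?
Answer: 156/293 ≈ 0.53242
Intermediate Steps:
H(A, g) = -1/8 (H(A, g) = 1/(-8) = -1/8)
v(K) = -2 + K*(K + K**2) (v(K) = (K**2 + K)*K - 2 = (K + K**2)*K - 2 = K*(K + K**2) - 2 = -2 + K*(K + K**2))
p(o) = 2 - 1/(4*o) (p(o) = 2 + ((-2 + 0**2 + 0**3)/o)/8 = 2 + ((-2 + 0 + 0)/o)/8 = 2 + (-2/o)/8 = 2 - 1/(4*o))
1/(H(-82, 55) + p(-78)) = 1/(-1/8 + (2 - 1/4/(-78))) = 1/(-1/8 + (2 - 1/4*(-1/78))) = 1/(-1/8 + (2 + 1/312)) = 1/(-1/8 + 625/312) = 1/(293/156) = 156/293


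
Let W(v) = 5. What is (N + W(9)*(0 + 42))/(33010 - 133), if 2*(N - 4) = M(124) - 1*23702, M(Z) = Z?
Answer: -11575/32877 ≈ -0.35207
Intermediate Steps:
N = -11785 (N = 4 + (124 - 1*23702)/2 = 4 + (124 - 23702)/2 = 4 + (½)*(-23578) = 4 - 11789 = -11785)
(N + W(9)*(0 + 42))/(33010 - 133) = (-11785 + 5*(0 + 42))/(33010 - 133) = (-11785 + 5*42)/32877 = (-11785 + 210)*(1/32877) = -11575*1/32877 = -11575/32877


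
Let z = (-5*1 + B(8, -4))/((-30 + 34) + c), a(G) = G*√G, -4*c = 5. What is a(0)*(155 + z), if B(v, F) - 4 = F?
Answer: 0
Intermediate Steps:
c = -5/4 (c = -¼*5 = -5/4 ≈ -1.2500)
a(G) = G^(3/2)
B(v, F) = 4 + F
z = -20/11 (z = (-5*1 + (4 - 4))/((-30 + 34) - 5/4) = (-5 + 0)/(4 - 5/4) = -5/11/4 = -5*4/11 = -20/11 ≈ -1.8182)
a(0)*(155 + z) = 0^(3/2)*(155 - 20/11) = 0*(1685/11) = 0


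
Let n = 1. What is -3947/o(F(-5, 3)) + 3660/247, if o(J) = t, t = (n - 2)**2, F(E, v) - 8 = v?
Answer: -971249/247 ≈ -3932.2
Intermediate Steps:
F(E, v) = 8 + v
t = 1 (t = (1 - 2)**2 = (-1)**2 = 1)
o(J) = 1
-3947/o(F(-5, 3)) + 3660/247 = -3947/1 + 3660/247 = -3947*1 + 3660*(1/247) = -3947 + 3660/247 = -971249/247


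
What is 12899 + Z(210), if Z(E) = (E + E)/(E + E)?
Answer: 12900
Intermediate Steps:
Z(E) = 1 (Z(E) = (2*E)/((2*E)) = (2*E)*(1/(2*E)) = 1)
12899 + Z(210) = 12899 + 1 = 12900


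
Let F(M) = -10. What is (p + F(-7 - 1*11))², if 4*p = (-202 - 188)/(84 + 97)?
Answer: 14554225/131044 ≈ 111.06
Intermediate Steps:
p = -195/362 (p = ((-202 - 188)/(84 + 97))/4 = (-390/181)/4 = (-390*1/181)/4 = (¼)*(-390/181) = -195/362 ≈ -0.53867)
(p + F(-7 - 1*11))² = (-195/362 - 10)² = (-3815/362)² = 14554225/131044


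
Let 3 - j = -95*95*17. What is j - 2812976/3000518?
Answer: 230180331364/1500259 ≈ 1.5343e+5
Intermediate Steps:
j = 153428 (j = 3 - (-95*95)*17 = 3 - (-9025)*17 = 3 - 1*(-153425) = 3 + 153425 = 153428)
j - 2812976/3000518 = 153428 - 2812976/3000518 = 153428 - 1*1406488/1500259 = 153428 - 1406488/1500259 = 230180331364/1500259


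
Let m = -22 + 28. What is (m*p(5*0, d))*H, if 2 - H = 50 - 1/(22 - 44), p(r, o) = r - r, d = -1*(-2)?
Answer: 0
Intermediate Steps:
d = 2
p(r, o) = 0
m = 6
H = -1057/22 (H = 2 - (50 - 1/(22 - 44)) = 2 - (50 - 1/(-22)) = 2 - (50 - 1*(-1/22)) = 2 - (50 + 1/22) = 2 - 1*1101/22 = 2 - 1101/22 = -1057/22 ≈ -48.045)
(m*p(5*0, d))*H = (6*0)*(-1057/22) = 0*(-1057/22) = 0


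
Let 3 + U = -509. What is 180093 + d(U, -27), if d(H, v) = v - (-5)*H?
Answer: 177506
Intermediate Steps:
U = -512 (U = -3 - 509 = -512)
d(H, v) = v + 5*H
180093 + d(U, -27) = 180093 + (-27 + 5*(-512)) = 180093 + (-27 - 2560) = 180093 - 2587 = 177506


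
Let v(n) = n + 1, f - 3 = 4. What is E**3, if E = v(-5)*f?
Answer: -21952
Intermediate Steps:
f = 7 (f = 3 + 4 = 7)
v(n) = 1 + n
E = -28 (E = (1 - 5)*7 = -4*7 = -28)
E**3 = (-28)**3 = -21952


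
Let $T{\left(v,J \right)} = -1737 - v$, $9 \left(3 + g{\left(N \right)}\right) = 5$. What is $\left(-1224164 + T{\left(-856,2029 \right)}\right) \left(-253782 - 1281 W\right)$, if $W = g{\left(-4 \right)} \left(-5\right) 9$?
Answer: $483515461140$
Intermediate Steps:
$g{\left(N \right)} = - \frac{22}{9}$ ($g{\left(N \right)} = -3 + \frac{1}{9} \cdot 5 = -3 + \frac{5}{9} = - \frac{22}{9}$)
$W = 110$ ($W = \left(- \frac{22}{9}\right) \left(-5\right) 9 = \frac{110}{9} \cdot 9 = 110$)
$\left(-1224164 + T{\left(-856,2029 \right)}\right) \left(-253782 - 1281 W\right) = \left(-1224164 - 881\right) \left(-253782 - 140910\right) = \left(-1224164 + \left(-1737 + 856\right)\right) \left(-253782 - 140910\right) = \left(-1224164 - 881\right) \left(-394692\right) = \left(-1225045\right) \left(-394692\right) = 483515461140$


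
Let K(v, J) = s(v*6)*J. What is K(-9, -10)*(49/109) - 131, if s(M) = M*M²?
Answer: 77143081/109 ≈ 7.0774e+5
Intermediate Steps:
s(M) = M³
K(v, J) = 216*J*v³ (K(v, J) = (v*6)³*J = (6*v)³*J = (216*v³)*J = 216*J*v³)
K(-9, -10)*(49/109) - 131 = (216*(-10)*(-9)³)*(49/109) - 131 = (216*(-10)*(-729))*(49*(1/109)) - 131 = 1574640*(49/109) - 131 = 77157360/109 - 131 = 77143081/109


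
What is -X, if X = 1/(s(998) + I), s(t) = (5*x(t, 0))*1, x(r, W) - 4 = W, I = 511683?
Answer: -1/511703 ≈ -1.9543e-6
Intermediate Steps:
x(r, W) = 4 + W
s(t) = 20 (s(t) = (5*(4 + 0))*1 = (5*4)*1 = 20*1 = 20)
X = 1/511703 (X = 1/(20 + 511683) = 1/511703 ≈ 1.9543e-6)
-X = -1*1/511703 = -1/511703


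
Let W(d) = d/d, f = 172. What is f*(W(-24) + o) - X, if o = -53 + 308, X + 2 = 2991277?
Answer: -2947243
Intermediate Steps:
W(d) = 1
X = 2991275 (X = -2 + 2991277 = 2991275)
o = 255
f*(W(-24) + o) - X = 172*(1 + 255) - 1*2991275 = 172*256 - 2991275 = 44032 - 2991275 = -2947243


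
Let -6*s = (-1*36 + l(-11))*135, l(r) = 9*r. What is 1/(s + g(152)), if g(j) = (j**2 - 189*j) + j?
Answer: -2/4869 ≈ -0.00041076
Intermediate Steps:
g(j) = j**2 - 188*j
s = 6075/2 (s = -(-1*36 + 9*(-11))*135/6 = -(-36 - 99)*135/6 = -(-45)*135/2 = -1/6*(-18225) = 6075/2 ≈ 3037.5)
1/(s + g(152)) = 1/(6075/2 + 152*(-188 + 152)) = 1/(6075/2 + 152*(-36)) = 1/(6075/2 - 5472) = 1/(-4869/2) = -2/4869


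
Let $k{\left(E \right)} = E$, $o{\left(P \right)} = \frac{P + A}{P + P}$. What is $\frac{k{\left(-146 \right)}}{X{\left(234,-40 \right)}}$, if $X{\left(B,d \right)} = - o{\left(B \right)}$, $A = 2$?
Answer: $\frac{17082}{59} \approx 289.53$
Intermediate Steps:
$o{\left(P \right)} = \frac{2 + P}{2 P}$ ($o{\left(P \right)} = \frac{P + 2}{P + P} = \frac{2 + P}{2 P}$)
$X{\left(B,d \right)} = - \frac{2 + B}{2 B}$
$\frac{k{\left(-146 \right)}}{X{\left(234,-40 \right)}} = - \frac{146}{\frac{1}{2} \cdot \frac{1}{234} \left(-2 - 234\right)} = - \frac{146}{\frac{1}{2} \cdot \frac{1}{234} \left(-236\right)} = - \frac{146}{- \frac{59}{117}} = \left(-146\right) \left(- \frac{117}{59}\right) = \frac{17082}{59}$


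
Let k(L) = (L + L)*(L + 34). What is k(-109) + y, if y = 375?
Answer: 16725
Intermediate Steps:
k(L) = 2*L*(34 + L) (k(L) = (2*L)*(34 + L) = 2*L*(34 + L))
k(-109) + y = 2*(-109)*(34 - 109) + 375 = 2*(-109)*(-75) + 375 = 16350 + 375 = 16725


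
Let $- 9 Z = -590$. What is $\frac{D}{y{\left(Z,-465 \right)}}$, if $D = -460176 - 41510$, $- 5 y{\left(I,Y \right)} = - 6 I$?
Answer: $- \frac{752529}{118} \approx -6377.4$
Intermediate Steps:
$Z = \frac{590}{9}$ ($Z = \left(- \frac{1}{9}\right) \left(-590\right) = \frac{590}{9} \approx 65.556$)
$y{\left(I,Y \right)} = \frac{6 I}{5}$ ($y{\left(I,Y \right)} = - \frac{\left(-6\right) I}{5} = \frac{6 I}{5}$)
$D = -501686$ ($D = -460176 - 41510 = -501686$)
$\frac{D}{y{\left(Z,-465 \right)}} = - \frac{501686}{\frac{6}{5} \cdot \frac{590}{9}} = - \frac{501686}{\frac{236}{3}} = \left(-501686\right) \frac{3}{236} = - \frac{752529}{118}$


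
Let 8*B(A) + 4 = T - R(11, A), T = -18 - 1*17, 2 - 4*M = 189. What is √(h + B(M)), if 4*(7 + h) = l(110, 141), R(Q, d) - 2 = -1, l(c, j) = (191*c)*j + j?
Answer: 3*√329167/2 ≈ 860.60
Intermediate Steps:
M = -187/4 (M = ½ - ¼*189 = ½ - 189/4 = -187/4 ≈ -46.750)
l(c, j) = j + 191*c*j (l(c, j) = 191*c*j + j = j + 191*c*j)
R(Q, d) = 1 (R(Q, d) = 2 - 1 = 1)
T = -35 (T = -18 - 17 = -35)
h = 2962523/4 (h = -7 + (141*(1 + 191*110))/4 = -7 + (141*(1 + 21010))/4 = -7 + (141*21011)/4 = -7 + (¼)*2962551 = -7 + 2962551/4 = 2962523/4 ≈ 7.4063e+5)
B(A) = -5 (B(A) = -½ + (-35 - 1*1)/8 = -½ + (-35 - 1)/8 = -½ + (⅛)*(-36) = -½ - 9/2 = -5)
√(h + B(M)) = √(2962523/4 - 5) = √(2962503/4) = 3*√329167/2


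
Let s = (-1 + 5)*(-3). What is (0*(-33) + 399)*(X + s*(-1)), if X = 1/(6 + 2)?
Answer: 38703/8 ≈ 4837.9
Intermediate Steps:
X = 1/8 ≈ 0.12500
s = -12 (s = 4*(-3) = -12)
(0*(-33) + 399)*(X + s*(-1)) = (0*(-33) + 399)*(1/8 - 12*(-1)) = (0 + 399)*(1/8 + 12) = 399*(97/8) = 38703/8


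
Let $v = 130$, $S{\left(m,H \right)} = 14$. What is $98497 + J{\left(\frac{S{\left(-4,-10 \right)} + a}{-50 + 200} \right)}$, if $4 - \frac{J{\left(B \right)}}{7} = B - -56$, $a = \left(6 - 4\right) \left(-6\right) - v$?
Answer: $\frac{7360423}{75} \approx 98139.0$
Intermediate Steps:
$a = -142$ ($a = \left(6 - 4\right) \left(-6\right) - 130 = 2 \left(-6\right) - 130 = -12 - 130 = -142$)
$J{\left(B \right)} = -364 - 7 B$ ($J{\left(B \right)} = 28 - 7 \left(B - -56\right) = 28 - 7 \left(B + 56\right) = 28 - 7 \left(56 + B\right) = 28 - \left(392 + 7 B\right) = -364 - 7 B$)
$98497 + J{\left(\frac{S{\left(-4,-10 \right)} + a}{-50 + 200} \right)} = 98497 - \left(364 + 7 \frac{14 - 142}{-50 + 200}\right) = 98497 - \left(364 + 7 \left(- \frac{128}{150}\right)\right) = 98497 - \left(364 + 7 \left(\left(-128\right) \frac{1}{150}\right)\right) = 98497 - \frac{26852}{75} = \frac{7360423}{75}$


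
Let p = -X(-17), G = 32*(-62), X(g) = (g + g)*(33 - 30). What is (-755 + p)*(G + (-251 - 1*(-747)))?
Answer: 971664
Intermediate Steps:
X(g) = 6*g (X(g) = (2*g)*3 = 6*g)
G = -1984
p = 102 (p = -6*(-17) = -1*(-102) = 102)
(-755 + p)*(G + (-251 - 1*(-747))) = (-755 + 102)*(-1984 + (-251 - 1*(-747))) = -653*(-1984 + (-251 + 747)) = -653*(-1984 + 496) = -653*(-1488) = 971664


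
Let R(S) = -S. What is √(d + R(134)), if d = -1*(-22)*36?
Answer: √658 ≈ 25.652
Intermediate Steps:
d = 792 (d = 22*36 = 792)
√(d + R(134)) = √(792 - 1*134) = √(792 - 134) = √658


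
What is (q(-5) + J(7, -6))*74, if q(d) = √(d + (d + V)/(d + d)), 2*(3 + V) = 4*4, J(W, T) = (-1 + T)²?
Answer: 3626 + 74*I*√5 ≈ 3626.0 + 165.47*I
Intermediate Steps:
V = 5 (V = -3 + (4*4)/2 = -3 + (½)*16 = -3 + 8 = 5)
q(d) = √(d + (5 + d)/(2*d)) (q(d) = √(d + (d + 5)/(d + d)) = √(d + (5 + d)/((2*d))) = √(d + (5 + d)*(1/(2*d))) = √(d + (5 + d)/(2*d)))
(q(-5) + J(7, -6))*74 = (√(2 + 4*(-5) + 10/(-5))/2 + (-1 - 6)²)*74 = (√(2 - 20 + 10*(-⅕))/2 + (-7)²)*74 = (√(2 - 20 - 2)/2 + 49)*74 = (√(-20)/2 + 49)*74 = ((2*I*√5)/2 + 49)*74 = (I*√5 + 49)*74 = (49 + I*√5)*74 = 3626 + 74*I*√5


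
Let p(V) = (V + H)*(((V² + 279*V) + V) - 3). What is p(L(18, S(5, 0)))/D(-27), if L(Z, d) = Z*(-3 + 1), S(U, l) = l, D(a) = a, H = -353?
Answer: -1139381/9 ≈ -1.2660e+5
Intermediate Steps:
L(Z, d) = -2*Z (L(Z, d) = Z*(-2) = -2*Z)
p(V) = (-353 + V)*(-3 + V² + 280*V) (p(V) = (V - 353)*(((V² + 279*V) + V) - 3) = (-353 + V)*((V² + 280*V) - 3) = (-353 + V)*(-3 + V² + 280*V))
p(L(18, S(5, 0)))/D(-27) = (1059 + (-2*18)³ - (-197686)*18 - 73*(-2*18)²)/(-27) = (1059 + (-36)³ - 98843*(-36) - 73*(-36)²)*(-1/27) = (1059 - 46656 + 3558348 - 73*1296)*(-1/27) = (1059 - 46656 + 3558348 - 94608)*(-1/27) = 3418143*(-1/27) = -1139381/9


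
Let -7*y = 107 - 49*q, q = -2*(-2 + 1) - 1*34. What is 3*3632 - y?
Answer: 77947/7 ≈ 11135.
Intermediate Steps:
q = -32 (q = -2*(-1) - 34 = 2 - 34 = -32)
y = -1675/7 (y = -(107 - 49*(-32))/7 = -(107 + 1568)/7 = -⅐*1675 = -1675/7 ≈ -239.29)
3*3632 - y = 3*3632 - 1*(-1675/7) = 10896 + 1675/7 = 77947/7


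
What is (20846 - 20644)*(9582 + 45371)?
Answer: 11100506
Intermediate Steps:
(20846 - 20644)*(9582 + 45371) = 202*54953 = 11100506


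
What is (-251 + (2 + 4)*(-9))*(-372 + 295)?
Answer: 23485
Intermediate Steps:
(-251 + (2 + 4)*(-9))*(-372 + 295) = (-251 + 6*(-9))*(-77) = (-251 - 54)*(-77) = -305*(-77) = 23485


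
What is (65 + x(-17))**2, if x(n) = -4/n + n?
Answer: 672400/289 ≈ 2326.6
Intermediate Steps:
x(n) = n - 4/n (x(n) = -4/n + n = n - 4/n)
(65 + x(-17))**2 = (65 + (-17 - 4/(-17)))**2 = (65 + (-17 - 4*(-1/17)))**2 = (65 + (-17 + 4/17))**2 = (65 - 285/17)**2 = (820/17)**2 = 672400/289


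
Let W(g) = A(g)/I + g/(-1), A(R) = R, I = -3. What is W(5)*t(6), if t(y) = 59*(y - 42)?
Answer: 14160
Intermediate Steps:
t(y) = -2478 + 59*y (t(y) = 59*(-42 + y) = -2478 + 59*y)
W(g) = -4*g/3 (W(g) = g/(-3) + g/(-1) = g*(-1/3) + g*(-1) = -g/3 - g = -4*g/3)
W(5)*t(6) = (-4/3*5)*(-2478 + 59*6) = -20*(-2478 + 354)/3 = -20/3*(-2124) = 14160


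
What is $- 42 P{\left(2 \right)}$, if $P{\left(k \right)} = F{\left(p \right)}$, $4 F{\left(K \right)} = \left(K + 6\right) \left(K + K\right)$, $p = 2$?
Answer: $-336$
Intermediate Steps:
$F{\left(K \right)} = \frac{K \left(6 + K\right)}{2}$ ($F{\left(K \right)} = \frac{\left(K + 6\right) \left(K + K\right)}{4} = \frac{\left(6 + K\right) 2 K}{4} = \frac{2 K \left(6 + K\right)}{4} = \frac{K \left(6 + K\right)}{2}$)
$P{\left(k \right)} = 8$ ($P{\left(k \right)} = \frac{1}{2} \cdot 2 \left(6 + 2\right) = \frac{1}{2} \cdot 2 \cdot 8 = 8$)
$- 42 P{\left(2 \right)} = \left(-42\right) 8 = -336$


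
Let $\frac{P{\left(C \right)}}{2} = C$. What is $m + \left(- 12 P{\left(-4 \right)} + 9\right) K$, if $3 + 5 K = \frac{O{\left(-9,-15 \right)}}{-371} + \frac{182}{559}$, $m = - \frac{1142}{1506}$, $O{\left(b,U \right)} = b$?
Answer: $- \frac{96807311}{1716087} \approx -56.412$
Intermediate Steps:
$m = - \frac{571}{753}$ ($m = \left(-1142\right) \frac{1}{1506} = - \frac{571}{753} \approx -0.7583$)
$P{\left(C \right)} = 2 C$
$K = - \frac{42278}{79765}$ ($K = - \frac{3}{5} + \frac{- \frac{9}{-371} + \frac{182}{559}}{5} = - \frac{3}{5} + \frac{\left(-9\right) \left(- \frac{1}{371}\right) + 182 \cdot \frac{1}{559}}{5} = - \frac{3}{5} + \frac{\frac{9}{371} + \frac{14}{43}}{5} = - \frac{3}{5} + \frac{1}{5} \cdot \frac{5581}{15953} = - \frac{3}{5} + \frac{5581}{79765} = - \frac{42278}{79765} \approx -0.53003$)
$m + \left(- 12 P{\left(-4 \right)} + 9\right) K = - \frac{571}{753} + \left(- 12 \cdot 2 \left(-4\right) + 9\right) \left(- \frac{42278}{79765}\right) = - \frac{571}{753} + \left(\left(-12\right) \left(-8\right) + 9\right) \left(- \frac{42278}{79765}\right) = - \frac{571}{753} + \left(96 + 9\right) \left(- \frac{42278}{79765}\right) = - \frac{571}{753} + 105 \left(- \frac{42278}{79765}\right) = - \frac{571}{753} - \frac{126834}{2279} = - \frac{96807311}{1716087}$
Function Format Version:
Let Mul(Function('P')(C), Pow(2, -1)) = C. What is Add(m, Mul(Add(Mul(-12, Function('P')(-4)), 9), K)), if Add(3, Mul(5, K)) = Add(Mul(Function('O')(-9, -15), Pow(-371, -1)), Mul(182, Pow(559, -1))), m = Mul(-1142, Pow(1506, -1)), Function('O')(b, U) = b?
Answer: Rational(-96807311, 1716087) ≈ -56.412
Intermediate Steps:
m = Rational(-571, 753) (m = Mul(-1142, Rational(1, 1506)) = Rational(-571, 753) ≈ -0.75830)
Function('P')(C) = Mul(2, C)
K = Rational(-42278, 79765) (K = Add(Rational(-3, 5), Mul(Rational(1, 5), Add(Mul(-9, Pow(-371, -1)), Mul(182, Pow(559, -1))))) = Add(Rational(-3, 5), Mul(Rational(1, 5), Add(Mul(-9, Rational(-1, 371)), Mul(182, Rational(1, 559))))) = Add(Rational(-3, 5), Mul(Rational(1, 5), Add(Rational(9, 371), Rational(14, 43)))) = Add(Rational(-3, 5), Mul(Rational(1, 5), Rational(5581, 15953))) = Add(Rational(-3, 5), Rational(5581, 79765)) = Rational(-42278, 79765) ≈ -0.53003)
Add(m, Mul(Add(Mul(-12, Function('P')(-4)), 9), K)) = Add(Rational(-571, 753), Mul(Add(Mul(-12, Mul(2, -4)), 9), Rational(-42278, 79765))) = Add(Rational(-571, 753), Mul(Add(Mul(-12, -8), 9), Rational(-42278, 79765))) = Add(Rational(-571, 753), Mul(Add(96, 9), Rational(-42278, 79765))) = Add(Rational(-571, 753), Mul(105, Rational(-42278, 79765))) = Add(Rational(-571, 753), Rational(-126834, 2279)) = Rational(-96807311, 1716087)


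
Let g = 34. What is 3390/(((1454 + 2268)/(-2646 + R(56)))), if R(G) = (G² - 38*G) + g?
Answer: -2718780/1861 ≈ -1460.9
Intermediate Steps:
R(G) = 34 + G² - 38*G (R(G) = (G² - 38*G) + 34 = 34 + G² - 38*G)
3390/(((1454 + 2268)/(-2646 + R(56)))) = 3390/(((1454 + 2268)/(-2646 + (34 + 56² - 38*56)))) = 3390/((3722/(-2646 + (34 + 3136 - 2128)))) = 3390/((3722/(-2646 + 1042))) = 3390/((3722/(-1604))) = 3390/((3722*(-1/1604))) = 3390/(-1861/802) = 3390*(-802/1861) = -2718780/1861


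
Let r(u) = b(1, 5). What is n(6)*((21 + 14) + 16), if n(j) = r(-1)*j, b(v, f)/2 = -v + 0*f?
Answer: -612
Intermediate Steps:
b(v, f) = -2*v (b(v, f) = 2*(-v + 0*f) = 2*(-v + 0) = 2*(-v) = -2*v)
r(u) = -2 (r(u) = -2*1 = -2)
n(j) = -2*j
n(6)*((21 + 14) + 16) = (-2*6)*((21 + 14) + 16) = -12*(35 + 16) = -12*51 = -612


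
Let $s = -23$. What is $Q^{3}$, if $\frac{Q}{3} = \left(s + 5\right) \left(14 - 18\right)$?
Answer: $10077696$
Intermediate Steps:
$Q = 216$ ($Q = 3 \left(-23 + 5\right) \left(14 - 18\right) = 3 \left(\left(-18\right) \left(-4\right)\right) = 3 \cdot 72 = 216$)
$Q^{3} = 216^{3} = 10077696$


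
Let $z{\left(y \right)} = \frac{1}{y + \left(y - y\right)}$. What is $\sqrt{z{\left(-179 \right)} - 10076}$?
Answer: $\frac{i \sqrt{322845295}}{179} \approx 100.38 i$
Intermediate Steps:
$z{\left(y \right)} = \frac{1}{y}$ ($z{\left(y \right)} = \frac{1}{y + 0} = \frac{1}{y}$)
$\sqrt{z{\left(-179 \right)} - 10076} = \sqrt{\frac{1}{-179} - 10076} = \sqrt{- \frac{1}{179} - 10076} = \sqrt{- \frac{1803605}{179}} = \frac{i \sqrt{322845295}}{179}$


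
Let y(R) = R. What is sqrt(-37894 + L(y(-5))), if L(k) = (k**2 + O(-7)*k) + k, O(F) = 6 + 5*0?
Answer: 4*I*sqrt(2369) ≈ 194.69*I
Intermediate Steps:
O(F) = 6 (O(F) = 6 + 0 = 6)
L(k) = k**2 + 7*k (L(k) = (k**2 + 6*k) + k = k**2 + 7*k)
sqrt(-37894 + L(y(-5))) = sqrt(-37894 - 5*(7 - 5)) = sqrt(-37894 - 5*2) = sqrt(-37894 - 10) = sqrt(-37904) = 4*I*sqrt(2369)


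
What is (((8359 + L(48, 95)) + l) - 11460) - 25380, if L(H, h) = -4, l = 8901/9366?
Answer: -88927203/3122 ≈ -28484.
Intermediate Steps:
l = 2967/3122 (l = 8901*(1/9366) = 2967/3122 ≈ 0.95035)
(((8359 + L(48, 95)) + l) - 11460) - 25380 = (((8359 - 4) + 2967/3122) - 11460) - 25380 = ((8355 + 2967/3122) - 11460) - 25380 = (26087277/3122 - 11460) - 25380 = -9690843/3122 - 25380 = -88927203/3122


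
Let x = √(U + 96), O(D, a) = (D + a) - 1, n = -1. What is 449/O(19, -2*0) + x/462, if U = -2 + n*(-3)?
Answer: 449/18 + √97/462 ≈ 24.966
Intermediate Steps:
U = 1 (U = -2 - 1*(-3) = -2 + 3 = 1)
O(D, a) = -1 + D + a
x = √97 (x = √(1 + 96) = √97 ≈ 9.8489)
449/O(19, -2*0) + x/462 = 449/(-1 + 19 - 2*0) + √97/462 = 449/(-1 + 19 + 0) + √97*(1/462) = 449/18 + √97/462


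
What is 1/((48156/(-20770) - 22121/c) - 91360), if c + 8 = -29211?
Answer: -303439315/27722689626897 ≈ -1.0946e-5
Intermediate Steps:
c = -29219 (c = -8 - 29211 = -29219)
1/((48156/(-20770) - 22121/c) - 91360) = 1/((48156/(-20770) - 22121/(-29219)) - 91360) = 1/((48156*(-1/20770) - 22121*(-1/29219)) - 91360) = 1/((-24078/10385 + 22121/29219) - 91360) = 1/(-473808497/303439315 - 91360) = 1/(-27722689626897/303439315) = -303439315/27722689626897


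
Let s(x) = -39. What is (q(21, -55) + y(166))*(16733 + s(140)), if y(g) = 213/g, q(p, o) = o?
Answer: -74430199/83 ≈ -8.9675e+5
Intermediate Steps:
(q(21, -55) + y(166))*(16733 + s(140)) = (-55 + 213/166)*(16733 - 39) = (-55 + 213*(1/166))*16694 = (-55 + 213/166)*16694 = -8917/166*16694 = -74430199/83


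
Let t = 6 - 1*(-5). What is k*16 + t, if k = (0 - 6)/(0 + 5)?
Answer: -41/5 ≈ -8.2000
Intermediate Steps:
t = 11 (t = 6 + 5 = 11)
k = -6/5 ≈ -1.2000
k*16 + t = -6/5*16 + 11 = -96/5 + 11 = -41/5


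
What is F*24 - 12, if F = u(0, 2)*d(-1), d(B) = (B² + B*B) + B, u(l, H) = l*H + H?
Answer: 36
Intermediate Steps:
u(l, H) = H + H*l (u(l, H) = H*l + H = H + H*l)
d(B) = B + 2*B² (d(B) = (B² + B²) + B = 2*B² + B = B + 2*B²)
F = 2 (F = (2*(1 + 0))*(-(1 + 2*(-1))) = (2*1)*(-(1 - 2)) = 2*(-1*(-1)) = 2*1 = 2)
F*24 - 12 = 2*24 - 12 = 48 - 12 = 36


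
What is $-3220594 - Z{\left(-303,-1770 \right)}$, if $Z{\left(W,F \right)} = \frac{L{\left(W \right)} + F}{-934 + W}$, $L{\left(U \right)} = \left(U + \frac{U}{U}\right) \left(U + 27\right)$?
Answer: $- \frac{3983793196}{1237} \approx -3.2205 \cdot 10^{6}$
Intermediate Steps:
$L{\left(U \right)} = \left(1 + U\right) \left(27 + U\right)$ ($L{\left(U \right)} = \left(U + 1\right) \left(27 + U\right) = \left(1 + U\right) \left(27 + U\right)$)
$Z{\left(W,F \right)} = \frac{27 + F + W^{2} + 28 W}{-934 + W}$ ($Z{\left(W,F \right)} = \frac{\left(27 + W^{2} + 28 W\right) + F}{-934 + W} = \frac{27 + F + W^{2} + 28 W}{-934 + W}$)
$-3220594 - Z{\left(-303,-1770 \right)} = -3220594 - \frac{27 - 1770 + \left(-303\right)^{2} + 28 \left(-303\right)}{-934 - 303} = -3220594 - \frac{27 - 1770 + 91809 - 8484}{-1237} = -3220594 - \left(- \frac{1}{1237}\right) 81582 = -3220594 - - \frac{81582}{1237} = -3220594 + \frac{81582}{1237} = - \frac{3983793196}{1237}$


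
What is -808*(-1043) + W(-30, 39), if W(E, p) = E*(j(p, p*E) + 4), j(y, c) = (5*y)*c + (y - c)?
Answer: 7650854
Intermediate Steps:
j(y, c) = y - c + 5*c*y (j(y, c) = 5*c*y + (y - c) = y - c + 5*c*y)
W(E, p) = E*(4 + p - E*p + 5*E*p²) (W(E, p) = E*((p - p*E + 5*(p*E)*p) + 4) = E*((p - E*p + 5*(E*p)*p) + 4) = E*((p - E*p + 5*E*p²) + 4) = E*(4 + p - E*p + 5*E*p²))
-808*(-1043) + W(-30, 39) = -808*(-1043) - 30*(4 + 39 - 1*(-30)*39 + 5*(-30)*39²) = 842744 - 30*(4 + 39 + 1170 + 5*(-30)*1521) = 842744 - 30*(4 + 39 + 1170 - 228150) = 842744 - 30*(-226937) = 842744 + 6808110 = 7650854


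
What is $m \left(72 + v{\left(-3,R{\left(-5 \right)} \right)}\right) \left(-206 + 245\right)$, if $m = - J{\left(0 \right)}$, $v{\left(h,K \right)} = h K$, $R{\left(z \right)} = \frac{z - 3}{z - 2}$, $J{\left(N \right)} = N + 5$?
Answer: $- \frac{93600}{7} \approx -13371.0$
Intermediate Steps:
$J{\left(N \right)} = 5 + N$
$R{\left(z \right)} = \frac{-3 + z}{-2 + z}$
$v{\left(h,K \right)} = K h$
$m = -5$ ($m = - (5 + 0) = \left(-1\right) 5 = -5$)
$m \left(72 + v{\left(-3,R{\left(-5 \right)} \right)}\right) \left(-206 + 245\right) = - 5 \left(72 + \frac{-3 - 5}{-2 - 5} \left(-3\right)\right) \left(-206 + 245\right) = - 5 \left(72 + \frac{1}{-7} \left(-8\right) \left(-3\right)\right) 39 = - 5 \left(72 + \left(- \frac{1}{7}\right) \left(-8\right) \left(-3\right)\right) 39 = - 5 \left(72 + \frac{8}{7} \left(-3\right)\right) 39 = - 5 \left(72 - \frac{24}{7}\right) 39 = - 5 \cdot \frac{480}{7} \cdot 39 = \left(-5\right) \frac{18720}{7} = - \frac{93600}{7}$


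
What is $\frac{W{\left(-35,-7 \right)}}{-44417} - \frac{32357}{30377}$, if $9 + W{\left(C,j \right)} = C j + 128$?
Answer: $- \frac{1448258097}{1349255209} \approx -1.0734$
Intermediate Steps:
$W{\left(C,j \right)} = 119 + C j$ ($W{\left(C,j \right)} = -9 + \left(C j + 128\right) = -9 + \left(128 + C j\right) = 119 + C j$)
$\frac{W{\left(-35,-7 \right)}}{-44417} - \frac{32357}{30377} = \frac{119 - -245}{-44417} - \frac{32357}{30377} = \left(119 + 245\right) \left(- \frac{1}{44417}\right) - \frac{32357}{30377} = 364 \left(- \frac{1}{44417}\right) - \frac{32357}{30377} = - \frac{364}{44417} - \frac{32357}{30377} = - \frac{1448258097}{1349255209}$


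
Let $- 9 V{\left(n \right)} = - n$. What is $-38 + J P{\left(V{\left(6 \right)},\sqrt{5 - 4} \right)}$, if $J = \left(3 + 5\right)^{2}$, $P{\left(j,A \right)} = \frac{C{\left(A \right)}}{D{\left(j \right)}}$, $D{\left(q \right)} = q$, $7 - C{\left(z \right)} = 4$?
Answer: $250$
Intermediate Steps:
$V{\left(n \right)} = \frac{n}{9}$ ($V{\left(n \right)} = - \frac{\left(-1\right) n}{9} = \frac{n}{9}$)
$C{\left(z \right)} = 3$ ($C{\left(z \right)} = 7 - 4 = 3$)
$P{\left(j,A \right)} = \frac{3}{j}$
$J = 64$ ($J = 8^{2} = 64$)
$-38 + J P{\left(V{\left(6 \right)},\sqrt{5 - 4} \right)} = -38 + 64 \frac{3}{\frac{1}{9} \cdot 6} = -38 + 64 \frac{3}{\frac{2}{3}} = -38 + 64 \cdot 3 \cdot \frac{3}{2} = -38 + 64 \cdot \frac{9}{2} = -38 + 288 = 250$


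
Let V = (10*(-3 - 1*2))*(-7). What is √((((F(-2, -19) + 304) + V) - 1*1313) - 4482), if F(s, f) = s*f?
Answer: 27*I*√7 ≈ 71.435*I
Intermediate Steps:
V = 350 (V = (10*(-3 - 2))*(-7) = (10*(-5))*(-7) = -50*(-7) = 350)
F(s, f) = f*s
√((((F(-2, -19) + 304) + V) - 1*1313) - 4482) = √((((-19*(-2) + 304) + 350) - 1*1313) - 4482) = √((((38 + 304) + 350) - 1313) - 4482) = √(((342 + 350) - 1313) - 4482) = √((692 - 1313) - 4482) = √(-621 - 4482) = √(-5103) = 27*I*√7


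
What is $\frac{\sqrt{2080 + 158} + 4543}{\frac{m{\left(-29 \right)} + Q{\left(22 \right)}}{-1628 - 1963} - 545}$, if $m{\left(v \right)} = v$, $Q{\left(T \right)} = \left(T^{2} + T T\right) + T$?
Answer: $- \frac{16313913}{1958056} - \frac{3591 \sqrt{2238}}{1958056} \approx -8.4184$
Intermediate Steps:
$Q{\left(T \right)} = T + 2 T^{2}$ ($Q{\left(T \right)} = \left(T^{2} + T^{2}\right) + T = 2 T^{2} + T = T + 2 T^{2}$)
$\frac{\sqrt{2080 + 158} + 4543}{\frac{m{\left(-29 \right)} + Q{\left(22 \right)}}{-1628 - 1963} - 545} = \frac{\sqrt{2080 + 158} + 4543}{\frac{-29 + 22 \left(1 + 2 \cdot 22\right)}{-1628 - 1963} - 545} = \frac{\sqrt{2238} + 4543}{\frac{-29 + 22 \left(1 + 44\right)}{-3591} - 545} = \frac{4543 + \sqrt{2238}}{\left(-29 + 22 \cdot 45\right) \left(- \frac{1}{3591}\right) - 545} = \frac{4543 + \sqrt{2238}}{\left(-29 + 990\right) \left(- \frac{1}{3591}\right) - 545} = \frac{4543 + \sqrt{2238}}{961 \left(- \frac{1}{3591}\right) - 545} = \frac{4543 + \sqrt{2238}}{- \frac{961}{3591} - 545} = \frac{4543 + \sqrt{2238}}{- \frac{1958056}{3591}} = \left(4543 + \sqrt{2238}\right) \left(- \frac{3591}{1958056}\right) = - \frac{16313913}{1958056} - \frac{3591 \sqrt{2238}}{1958056}$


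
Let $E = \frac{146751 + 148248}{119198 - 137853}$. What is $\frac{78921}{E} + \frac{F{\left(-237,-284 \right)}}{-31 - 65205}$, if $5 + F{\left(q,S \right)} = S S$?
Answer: $- \frac{32022959851843}{6414851588} \approx -4992.0$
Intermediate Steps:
$F{\left(q,S \right)} = -5 + S^{2}$ ($F{\left(q,S \right)} = -5 + S S = -5 + S^{2}$)
$E = - \frac{294999}{18655}$ ($E = \frac{294999}{-18655} = 294999 \left(- \frac{1}{18655}\right) = - \frac{294999}{18655} \approx -15.813$)
$\frac{78921}{E} + \frac{F{\left(-237,-284 \right)}}{-31 - 65205} = \frac{78921}{- \frac{294999}{18655}} + \frac{-5 + \left(-284\right)^{2}}{-31 - 65205} = 78921 \left(- \frac{18655}{294999}\right) + \frac{-5 + 80656}{-31 - 65205} = - \frac{490757085}{98333} + \frac{80651}{-65236} = - \frac{490757085}{98333} + 80651 \left(- \frac{1}{65236}\right) = - \frac{490757085}{98333} - \frac{80651}{65236} = - \frac{32022959851843}{6414851588}$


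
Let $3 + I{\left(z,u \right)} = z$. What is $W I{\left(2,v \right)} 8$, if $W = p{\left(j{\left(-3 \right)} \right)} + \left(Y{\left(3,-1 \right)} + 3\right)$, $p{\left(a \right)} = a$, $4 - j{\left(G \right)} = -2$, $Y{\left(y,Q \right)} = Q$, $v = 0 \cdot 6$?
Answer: $-64$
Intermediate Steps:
$v = 0$
$I{\left(z,u \right)} = -3 + z$
$j{\left(G \right)} = 6$ ($j{\left(G \right)} = 4 - -2 = 4 + 2 = 6$)
$W = 8$ ($W = 6 + \left(-1 + 3\right) = 6 + 2 = 8$)
$W I{\left(2,v \right)} 8 = 8 \left(-3 + 2\right) 8 = 8 \left(-1\right) 8 = \left(-8\right) 8 = -64$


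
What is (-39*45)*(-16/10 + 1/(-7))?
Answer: 21411/7 ≈ 3058.7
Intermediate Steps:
(-39*45)*(-16/10 + 1/(-7)) = -1755*(-16*⅒ + 1*(-⅐)) = -1755*(-8/5 - ⅐) = -1755*(-61/35) = 21411/7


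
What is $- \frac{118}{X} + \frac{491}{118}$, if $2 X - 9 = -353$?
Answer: $\frac{12297}{2537} \approx 4.8471$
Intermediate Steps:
$X = -172$ ($X = \frac{9}{2} + \frac{1}{2} \left(-353\right) = \frac{9}{2} - \frac{353}{2} = -172$)
$- \frac{118}{X} + \frac{491}{118} = - \frac{118}{-172} + \frac{491}{118} = \left(-118\right) \left(- \frac{1}{172}\right) + 491 \cdot \frac{1}{118} = \frac{59}{86} + \frac{491}{118} = \frac{12297}{2537}$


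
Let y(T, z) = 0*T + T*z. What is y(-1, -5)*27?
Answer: 135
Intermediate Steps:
y(T, z) = T*z (y(T, z) = 0 + T*z = T*z)
y(-1, -5)*27 = -1*(-5)*27 = 5*27 = 135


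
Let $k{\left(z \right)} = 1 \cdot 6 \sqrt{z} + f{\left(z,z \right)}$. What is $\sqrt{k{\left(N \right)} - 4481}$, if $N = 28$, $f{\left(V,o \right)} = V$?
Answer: $\sqrt{-4453 + 12 \sqrt{7}} \approx 66.492 i$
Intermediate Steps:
$k{\left(z \right)} = z + 6 \sqrt{z}$ ($k{\left(z \right)} = 1 \cdot 6 \sqrt{z} + z = 6 \sqrt{z} + z = z + 6 \sqrt{z}$)
$\sqrt{k{\left(N \right)} - 4481} = \sqrt{\left(28 + 6 \sqrt{28}\right) - 4481} = \sqrt{\left(28 + 6 \cdot 2 \sqrt{7}\right) - 4481} = \sqrt{\left(28 + 12 \sqrt{7}\right) - 4481} = \sqrt{-4453 + 12 \sqrt{7}}$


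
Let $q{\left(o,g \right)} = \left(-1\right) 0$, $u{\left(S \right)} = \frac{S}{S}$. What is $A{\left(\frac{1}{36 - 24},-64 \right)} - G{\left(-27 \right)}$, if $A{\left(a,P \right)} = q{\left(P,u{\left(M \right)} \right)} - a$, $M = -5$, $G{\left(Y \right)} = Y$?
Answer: $\frac{323}{12} \approx 26.917$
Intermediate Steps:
$u{\left(S \right)} = 1$
$q{\left(o,g \right)} = 0$
$A{\left(a,P \right)} = - a$ ($A{\left(a,P \right)} = 0 - a = - a$)
$A{\left(\frac{1}{36 - 24},-64 \right)} - G{\left(-27 \right)} = - \frac{1}{36 - 24} - -27 = - \frac{1}{12} + 27 = \frac{323}{12}$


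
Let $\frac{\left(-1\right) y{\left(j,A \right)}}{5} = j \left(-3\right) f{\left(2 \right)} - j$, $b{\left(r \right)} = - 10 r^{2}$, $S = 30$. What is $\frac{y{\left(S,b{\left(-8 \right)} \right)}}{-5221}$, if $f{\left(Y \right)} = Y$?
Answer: $- \frac{1050}{5221} \approx -0.20111$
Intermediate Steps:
$y{\left(j,A \right)} = 35 j$ ($y{\left(j,A \right)} = - 5 \left(j \left(-3\right) 2 - j\right) = - 5 \left(- 3 j 2 - j\right) = - 5 \left(- 6 j - j\right) = - 5 \left(- 7 j\right) = 35 j$)
$\frac{y{\left(S,b{\left(-8 \right)} \right)}}{-5221} = \frac{35 \cdot 30}{-5221} = 1050 \left(- \frac{1}{5221}\right) = - \frac{1050}{5221}$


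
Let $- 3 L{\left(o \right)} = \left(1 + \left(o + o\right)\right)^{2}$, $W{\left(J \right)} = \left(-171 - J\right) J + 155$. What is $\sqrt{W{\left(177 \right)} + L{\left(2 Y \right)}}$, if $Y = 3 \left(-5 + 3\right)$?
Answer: $\frac{2 i \sqrt{138639}}{3} \approx 248.23 i$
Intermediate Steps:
$Y = -6$ ($Y = 3 \left(-2\right) = -6$)
$W{\left(J \right)} = 155 + J \left(-171 - J\right)$ ($W{\left(J \right)} = J \left(-171 - J\right) + 155 = 155 + J \left(-171 - J\right)$)
$L{\left(o \right)} = - \frac{\left(1 + 2 o\right)^{2}}{3}$ ($L{\left(o \right)} = - \frac{\left(1 + \left(o + o\right)\right)^{2}}{3} = - \frac{\left(1 + 2 o\right)^{2}}{3}$)
$\sqrt{W{\left(177 \right)} + L{\left(2 Y \right)}} = \sqrt{\left(155 - 177^{2} - 30267\right) - \frac{\left(1 + 2 \cdot 2 \left(-6\right)\right)^{2}}{3}} = \sqrt{\left(155 - 31329 - 30267\right) - \frac{\left(1 + 2 \left(-12\right)\right)^{2}}{3}} = \sqrt{\left(155 - 31329 - 30267\right) - \frac{\left(1 - 24\right)^{2}}{3}} = \sqrt{-61441 - \frac{\left(-23\right)^{2}}{3}} = \sqrt{-61441 - \frac{529}{3}} = \sqrt{- \frac{184852}{3}} = \frac{2 i \sqrt{138639}}{3}$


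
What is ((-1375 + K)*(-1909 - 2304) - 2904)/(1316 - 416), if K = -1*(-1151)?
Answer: 235202/225 ≈ 1045.3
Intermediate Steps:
K = 1151
((-1375 + K)*(-1909 - 2304) - 2904)/(1316 - 416) = ((-1375 + 1151)*(-1909 - 2304) - 2904)/(1316 - 416) = (-224*(-4213) - 2904)/900 = (943712 - 2904)*(1/900) = 940808*(1/900) = 235202/225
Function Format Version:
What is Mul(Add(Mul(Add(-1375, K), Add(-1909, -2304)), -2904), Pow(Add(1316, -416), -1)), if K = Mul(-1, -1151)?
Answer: Rational(235202, 225) ≈ 1045.3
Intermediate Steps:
K = 1151
Mul(Add(Mul(Add(-1375, K), Add(-1909, -2304)), -2904), Pow(Add(1316, -416), -1)) = Mul(Add(Mul(Add(-1375, 1151), Add(-1909, -2304)), -2904), Pow(Add(1316, -416), -1)) = Mul(Add(Mul(-224, -4213), -2904), Pow(900, -1)) = Mul(Add(943712, -2904), Rational(1, 900)) = Mul(940808, Rational(1, 900)) = Rational(235202, 225)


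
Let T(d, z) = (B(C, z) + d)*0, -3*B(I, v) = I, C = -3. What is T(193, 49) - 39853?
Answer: -39853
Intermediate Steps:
B(I, v) = -I/3
T(d, z) = 0 (T(d, z) = (-1/3*(-3) + d)*0 = (1 + d)*0 = 0)
T(193, 49) - 39853 = 0 - 39853 = -39853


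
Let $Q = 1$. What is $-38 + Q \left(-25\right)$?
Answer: $-63$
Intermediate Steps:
$-38 + Q \left(-25\right) = -38 + 1 \left(-25\right) = -38 - 25 = -63$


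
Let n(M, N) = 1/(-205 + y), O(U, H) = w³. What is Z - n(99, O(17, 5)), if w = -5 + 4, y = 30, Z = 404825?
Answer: 70844376/175 ≈ 4.0483e+5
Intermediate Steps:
w = -1
O(U, H) = -1 (O(U, H) = (-1)³ = -1)
n(M, N) = -1/175 (n(M, N) = 1/(-205 + 30) = 1/(-175) = -1/175)
Z - n(99, O(17, 5)) = 404825 - 1*(-1/175) = 404825 + 1/175 = 70844376/175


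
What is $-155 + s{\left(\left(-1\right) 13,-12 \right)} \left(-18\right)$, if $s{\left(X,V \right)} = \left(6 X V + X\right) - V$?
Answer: $-16985$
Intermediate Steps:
$s{\left(X,V \right)} = X - V + 6 V X$ ($s{\left(X,V \right)} = \left(6 V X + X\right) - V = \left(X + 6 V X\right) - V = X - V + 6 V X$)
$-155 + s{\left(\left(-1\right) 13,-12 \right)} \left(-18\right) = -155 + \left(\left(-1\right) 13 - -12 + 6 \left(-12\right) \left(\left(-1\right) 13\right)\right) \left(-18\right) = -155 + \left(-13 + 12 + 6 \left(-12\right) \left(-13\right)\right) \left(-18\right) = -155 + \left(-13 + 12 + 936\right) \left(-18\right) = -155 + 935 \left(-18\right) = -155 - 16830 = -16985$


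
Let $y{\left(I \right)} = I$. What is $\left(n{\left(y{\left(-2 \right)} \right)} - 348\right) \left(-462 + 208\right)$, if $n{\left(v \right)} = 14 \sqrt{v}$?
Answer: $88392 - 3556 i \sqrt{2} \approx 88392.0 - 5028.9 i$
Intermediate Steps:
$\left(n{\left(y{\left(-2 \right)} \right)} - 348\right) \left(-462 + 208\right) = \left(14 \sqrt{-2} - 348\right) \left(-462 + 208\right) = \left(14 i \sqrt{2} - 348\right) \left(-254\right) = \left(-348 + 14 i \sqrt{2}\right) \left(-254\right) = 88392 - 3556 i \sqrt{2}$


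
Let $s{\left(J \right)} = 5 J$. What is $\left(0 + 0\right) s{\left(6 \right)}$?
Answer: $0$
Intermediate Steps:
$\left(0 + 0\right) s{\left(6 \right)} = \left(0 + 0\right) 5 \cdot 6 = 0 \cdot 30 = 0$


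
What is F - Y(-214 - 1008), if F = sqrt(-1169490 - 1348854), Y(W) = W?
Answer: 1222 + 6*I*sqrt(69954) ≈ 1222.0 + 1586.9*I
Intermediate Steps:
F = 6*I*sqrt(69954) (F = sqrt(-2518344) = 6*I*sqrt(69954) ≈ 1586.9*I)
F - Y(-214 - 1008) = 6*I*sqrt(69954) - (-214 - 1008) = 6*I*sqrt(69954) - 1*(-1222) = 6*I*sqrt(69954) + 1222 = 1222 + 6*I*sqrt(69954)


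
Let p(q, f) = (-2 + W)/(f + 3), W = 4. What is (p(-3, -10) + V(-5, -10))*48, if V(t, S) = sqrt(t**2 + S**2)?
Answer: -96/7 + 240*sqrt(5) ≈ 522.94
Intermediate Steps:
p(q, f) = 2/(3 + f) (p(q, f) = (-2 + 4)/(f + 3) = 2/(3 + f))
V(t, S) = sqrt(S**2 + t**2)
(p(-3, -10) + V(-5, -10))*48 = (2/(3 - 10) + sqrt((-10)**2 + (-5)**2))*48 = (2/(-7) + sqrt(100 + 25))*48 = (2*(-1/7) + sqrt(125))*48 = (-2/7 + 5*sqrt(5))*48 = -96/7 + 240*sqrt(5)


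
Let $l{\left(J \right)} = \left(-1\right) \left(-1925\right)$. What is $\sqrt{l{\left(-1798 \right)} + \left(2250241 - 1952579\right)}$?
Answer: $\sqrt{299587} \approx 547.35$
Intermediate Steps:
$l{\left(J \right)} = 1925$
$\sqrt{l{\left(-1798 \right)} + \left(2250241 - 1952579\right)} = \sqrt{1925 + \left(2250241 - 1952579\right)} = \sqrt{1925 + 297662} = \sqrt{299587}$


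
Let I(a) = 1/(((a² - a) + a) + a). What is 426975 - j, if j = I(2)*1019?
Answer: 2560831/6 ≈ 4.2681e+5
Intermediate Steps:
I(a) = 1/(a + a²) (I(a) = 1/(a² + a) = 1/(a + a²))
j = 1019/6 (j = (1/(2*(1 + 2)))*1019 = ((½)/3)*1019 = ((½)*(⅓))*1019 = (⅙)*1019 = 1019/6 ≈ 169.83)
426975 - j = 426975 - 1*1019/6 = 426975 - 1019/6 = 2560831/6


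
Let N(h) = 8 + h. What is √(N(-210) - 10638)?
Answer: 2*I*√2710 ≈ 104.12*I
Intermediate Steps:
√(N(-210) - 10638) = √((8 - 210) - 10638) = √(-202 - 10638) = √(-10840) = 2*I*√2710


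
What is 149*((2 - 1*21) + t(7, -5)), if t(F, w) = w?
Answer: -3576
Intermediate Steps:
149*((2 - 1*21) + t(7, -5)) = 149*((2 - 1*21) - 5) = 149*((2 - 21) - 5) = 149*(-19 - 5) = 149*(-24) = -3576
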